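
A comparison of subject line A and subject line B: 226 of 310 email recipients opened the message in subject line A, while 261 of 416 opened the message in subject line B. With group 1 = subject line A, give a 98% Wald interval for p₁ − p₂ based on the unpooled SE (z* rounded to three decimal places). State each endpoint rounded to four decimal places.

p̂₁ = 226/310 = 0.72903, p̂₂ = 261/416 = 0.62740; p̂₁ − p̂₂ = 0.10163.
SE = √(0.000637239 + 0.000561943) = √0.001199182 = 0.034629.
The 98% critical value is z* = 2.326. Margin of error = 0.08055.
So the interval runs from 0.0211 to 0.1822.

(0.0211, 0.1822)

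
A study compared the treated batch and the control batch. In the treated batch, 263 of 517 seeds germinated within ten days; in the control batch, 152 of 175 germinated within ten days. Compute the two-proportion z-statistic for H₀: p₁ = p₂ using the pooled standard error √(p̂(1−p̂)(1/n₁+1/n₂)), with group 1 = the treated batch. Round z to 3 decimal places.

p̂₁ = 263/517 = 0.50870, p̂₂ = 152/175 = 0.86857.
Pooled p̂ = (263+152)/(517+175) = 415/692 = 0.59971.
SE = √[p̂(1−p̂)(1/n₁+1/n₂)] = √[0.59971·0.40029·(1/517+1/175)] ≈ 0.042850.
z = -0.35987/0.042850 = -8.398.

z = -8.398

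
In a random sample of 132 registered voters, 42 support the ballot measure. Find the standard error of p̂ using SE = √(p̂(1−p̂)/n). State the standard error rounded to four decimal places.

SE = 0.0405

The sample proportion is 42/132 = 0.31818.
p̂(1−p̂) = 0.216941.
SE = √(0.216941/132) = √0.001643492 = 0.0405.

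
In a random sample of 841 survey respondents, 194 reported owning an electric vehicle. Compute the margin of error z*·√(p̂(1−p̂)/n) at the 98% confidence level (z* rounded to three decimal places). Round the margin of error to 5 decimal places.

ME = 0.03379

With x = 194 successes in n = 841, p̂ = 0.23068.
Standard error of p̂: √(0.177466/841) = √0.000211017 = 0.014526.
For 98% confidence, z* = 2.326.
Margin of error = z*·SE = 2.326 × 0.014526 = 0.03379.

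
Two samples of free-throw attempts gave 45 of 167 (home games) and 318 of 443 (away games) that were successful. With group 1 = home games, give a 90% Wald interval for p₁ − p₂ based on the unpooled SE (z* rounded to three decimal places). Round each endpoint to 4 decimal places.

(-0.5149, -0.3818)

p̂₁ = 45/167 = 0.26946, p̂₂ = 318/443 = 0.71783; p̂₁ − p̂₂ = -0.44837.
Unpooled SE = √(p̂₁(1−p̂₁)/n₁ + p̂₂(1−p̂₂)/n₂) = √(0.001178753 + 0.000457221) = 0.040447.
z* = 1.645 at the 90% level. Margin of error = 0.06654.
CI: -0.44837 ± 0.06654 = (-0.5149, -0.3818).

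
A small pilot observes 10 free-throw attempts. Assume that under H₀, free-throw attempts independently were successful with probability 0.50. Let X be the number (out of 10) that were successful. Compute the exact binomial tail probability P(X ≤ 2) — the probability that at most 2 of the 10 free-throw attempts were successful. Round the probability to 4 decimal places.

X ~ Binomial(n=10, p=0.50).
P(X ≤ 2) = C(10,0)·0.50^0·0.50^10 + C(10,1)·0.50^1·0.50^9 + C(10,2)·0.50^2·0.50^8.
= 0.000977 + 0.009766 + 0.043945 = 0.0547.

P = 0.0547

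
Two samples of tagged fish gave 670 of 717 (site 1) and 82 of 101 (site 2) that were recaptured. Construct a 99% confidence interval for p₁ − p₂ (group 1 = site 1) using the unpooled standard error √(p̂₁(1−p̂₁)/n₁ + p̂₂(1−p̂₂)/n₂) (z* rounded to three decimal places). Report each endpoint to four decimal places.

(0.0196, 0.2255)

p̂₁ = 0.93445, p̂₂ = 0.81188, so the observed difference is 0.12257.
Unpooled SE = √(p̂₁(1−p̂₁)/n₁ + p̂₂(1−p̂₂)/n₂) = √(0.000085431 + 0.001512179) = 0.039970.
z* = 2.576 at the 99% level. Margin of error = 0.10296.
Interval: 0.12257 ± 0.10296 → (0.0196, 0.2255).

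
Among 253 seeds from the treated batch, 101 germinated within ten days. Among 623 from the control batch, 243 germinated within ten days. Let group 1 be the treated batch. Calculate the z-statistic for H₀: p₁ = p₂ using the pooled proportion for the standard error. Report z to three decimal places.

z = 0.252

Sample proportions: p̂₁ = 101/253 = 0.39921 and p̂₂ = 243/623 = 0.39005.
Pooled p̂ = (101+243)/(253+623) = 344/876 = 0.39269.
Pooled SE = √[0.2384854·0.00555771] ≈ 0.036406.
z = (p̂₁ − p̂₂)/SE = (0.39921 − 0.39005)/0.036406 = 0.00916/0.036406 = 0.252.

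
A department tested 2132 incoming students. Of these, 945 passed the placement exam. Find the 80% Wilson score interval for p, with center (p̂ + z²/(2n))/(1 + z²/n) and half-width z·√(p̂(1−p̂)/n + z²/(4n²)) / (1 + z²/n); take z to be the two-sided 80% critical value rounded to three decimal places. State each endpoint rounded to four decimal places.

Here p̂ = 945/2132 = 0.44325 and z = 1.282 (z² = 1.643524).
Denominator 1 + z²/n = 1 + 1.643524/2132 = 1.000771.
Center = (0.44325 + 0.000385)/1.000771 = 0.44329.
Radicand: p̂(1−p̂)/n + z²/(4n²) = 0.000115750 + 0.000000090 = 0.000115840.
Half-width = 1.282·√0.000115840/1.000771 = 0.01379.
Interval: 0.44329 ± 0.01379 → (0.4295, 0.4571).

(0.4295, 0.4571)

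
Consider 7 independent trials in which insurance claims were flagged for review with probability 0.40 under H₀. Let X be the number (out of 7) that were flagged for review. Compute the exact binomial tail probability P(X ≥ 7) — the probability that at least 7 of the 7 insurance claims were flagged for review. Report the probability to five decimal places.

P = 0.00164

X is binomial with n = 7 and p = 0.40.
P(X ≥ 7) = C(7,7)·0.40^7·0.60^0.
= 0.001638 = 0.00164.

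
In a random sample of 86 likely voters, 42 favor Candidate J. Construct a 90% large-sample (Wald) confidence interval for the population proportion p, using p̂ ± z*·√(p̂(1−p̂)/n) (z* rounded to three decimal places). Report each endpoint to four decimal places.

(0.3997, 0.5770)

With x = 42 successes in n = 86, p̂ = 0.48837.
SE = √(p̂(1−p̂)/n) = √(0.249865/86) = 0.053902.
For 90% confidence, z* = 1.645.
Margin of error: 1.645 × 0.053902 = 0.08867.
Interval: 0.48837 ± 0.08867 → (0.3997, 0.5770).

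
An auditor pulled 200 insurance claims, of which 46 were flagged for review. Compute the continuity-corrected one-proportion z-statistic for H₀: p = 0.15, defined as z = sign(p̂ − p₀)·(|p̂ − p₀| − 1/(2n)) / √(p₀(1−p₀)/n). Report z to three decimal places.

z = 3.069

Sample proportion p̂ = 46/200 = 0.23000. p̂ − p₀ = 0.080000.
Continuity correction 1/(2n) = 1/400 = 0.002500.
Corrected numerator: |0.080000| − 0.002500 = 0.077500.
Null standard error: √(0.15·0.85/200) = √0.000637500 = 0.025249.
z = +0.077500/0.025249 = 3.069.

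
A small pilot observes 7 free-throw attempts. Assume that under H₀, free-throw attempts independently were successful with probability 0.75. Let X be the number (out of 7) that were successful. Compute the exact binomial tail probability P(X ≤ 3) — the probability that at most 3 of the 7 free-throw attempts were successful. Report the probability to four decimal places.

X is binomial with n = 7 and p = 0.75.
P(X ≤ 3) = C(7,0)·0.75^0·0.25^7 + C(7,1)·0.75^1·0.25^6 + C(7,2)·0.75^2·0.25^5 + C(7,3)·0.75^3·0.25^4.
= 0.000061 + 0.001282 + 0.011536 + 0.057678 = 0.0706.

P = 0.0706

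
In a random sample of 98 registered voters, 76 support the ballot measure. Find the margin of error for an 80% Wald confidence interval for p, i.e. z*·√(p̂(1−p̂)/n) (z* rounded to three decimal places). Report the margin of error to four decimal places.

The sample proportion is 76/98 = 0.77551.
Standard error of p̂: √(0.174094/98) = √0.001776471 = 0.042148.
The 80% critical value is z* = 1.282.
Margin of error = z*·SE = 1.282 × 0.042148 = 0.0540.

ME = 0.0540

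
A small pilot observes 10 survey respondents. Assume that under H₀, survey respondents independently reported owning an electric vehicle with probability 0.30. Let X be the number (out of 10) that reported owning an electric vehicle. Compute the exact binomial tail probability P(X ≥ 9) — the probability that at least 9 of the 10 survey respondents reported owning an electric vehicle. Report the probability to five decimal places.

P = 0.00014

X ~ Binomial(n=10, p=0.30).
P(X ≥ 9) = C(10,9)·0.30^9·0.70^1 + C(10,10)·0.30^10·0.70^0.
= 0.000138 + 0.000006 = 0.00014.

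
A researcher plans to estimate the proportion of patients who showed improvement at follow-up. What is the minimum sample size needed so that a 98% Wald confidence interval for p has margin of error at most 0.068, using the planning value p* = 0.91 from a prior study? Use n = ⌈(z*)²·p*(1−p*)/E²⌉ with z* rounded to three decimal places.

n = 96

For 98% confidence, z* = 2.326.
p*(1−p*) = 0.91·0.09 = 0.0819.
Required n before rounding: 5.410276 × 0.0819 / 0.068² = 95.826.
Rounding up, n = 96.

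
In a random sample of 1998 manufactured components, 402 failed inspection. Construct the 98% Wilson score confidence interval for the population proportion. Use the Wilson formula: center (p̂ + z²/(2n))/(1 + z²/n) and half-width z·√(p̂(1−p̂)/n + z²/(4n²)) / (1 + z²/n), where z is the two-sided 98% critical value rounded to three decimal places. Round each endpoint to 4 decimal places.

p̂ = 402/1998 = 0.20120; z = 2.326, so z² = 5.410276.
1 + z²/n = 1.002708.
Center = (0.20120 + 0.001354)/1.002708 = 0.20201.
Radicand: p̂(1−p̂)/n + z²/(4n²) = 0.000080440 + 0.000000339 = 0.000080779.
Half-width = z·√(radicand)/denom = 2.326·0.008988/1.002708 = 0.02085.
Interval: 0.20201 ± 0.02085 → (0.1812, 0.2229).

(0.1812, 0.2229)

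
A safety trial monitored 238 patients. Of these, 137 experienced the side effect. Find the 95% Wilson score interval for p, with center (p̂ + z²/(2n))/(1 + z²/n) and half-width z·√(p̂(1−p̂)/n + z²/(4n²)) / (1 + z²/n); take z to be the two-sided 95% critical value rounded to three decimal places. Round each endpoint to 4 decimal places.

p̂ = 137/238 = 0.57563; z = 1.960, so z² = 3.841600.
1 + z²/n = 1.016141.
Adjusted center: (0.57563 + z²/(2n))/1.016141 = 0.57443.
Radicand: p̂(1−p̂)/n + z²/(4n²) = 0.001026387 + 0.000016955 = 0.001043342.
Half-width = 1.960·√0.001043342/1.016141 = 0.06230.
Interval: 0.57443 ± 0.06230 → (0.5121, 0.6367).

(0.5121, 0.6367)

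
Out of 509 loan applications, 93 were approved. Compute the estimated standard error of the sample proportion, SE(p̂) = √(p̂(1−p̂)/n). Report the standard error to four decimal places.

Sample proportion p̂ = 93/509 = 0.18271.
p̂(1−p̂) = 0.18271·0.81729 = 0.149327.
SE = √(0.149327/509) = 0.0171.

SE = 0.0171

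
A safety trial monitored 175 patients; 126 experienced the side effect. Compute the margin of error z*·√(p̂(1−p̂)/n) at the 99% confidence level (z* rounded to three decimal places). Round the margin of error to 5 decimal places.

ME = 0.08743

Sample proportion p̂ = 126/175 = 0.72000.
SE(p̂) = √(0.72000·0.28000/175) = 0.033941.
For 99% confidence, z* = 2.576.
Margin of error = z*·SE = 2.576 × 0.033941 = 0.08743.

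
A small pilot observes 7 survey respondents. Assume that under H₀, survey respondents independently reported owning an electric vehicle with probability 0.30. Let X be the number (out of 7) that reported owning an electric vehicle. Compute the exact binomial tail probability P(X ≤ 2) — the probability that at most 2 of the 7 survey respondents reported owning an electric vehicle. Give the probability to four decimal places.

P = 0.6471

X is binomial with n = 7 and p = 0.30.
P(X ≤ 2) = C(7,0)·0.30^0·0.70^7 + C(7,1)·0.30^1·0.70^6 + C(7,2)·0.30^2·0.70^5.
= 0.082354 + 0.247063 + 0.317652 = 0.6471.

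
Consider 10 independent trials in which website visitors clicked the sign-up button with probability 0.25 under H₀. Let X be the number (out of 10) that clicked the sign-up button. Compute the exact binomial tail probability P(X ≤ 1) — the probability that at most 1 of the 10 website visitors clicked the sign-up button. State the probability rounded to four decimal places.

X ~ Binomial(n=10, p=0.25).
P(X ≤ 1) = C(10,0)·0.25^0·0.75^10 + C(10,1)·0.25^1·0.75^9.
= 0.056314 + 0.187712 = 0.2440.

P = 0.2440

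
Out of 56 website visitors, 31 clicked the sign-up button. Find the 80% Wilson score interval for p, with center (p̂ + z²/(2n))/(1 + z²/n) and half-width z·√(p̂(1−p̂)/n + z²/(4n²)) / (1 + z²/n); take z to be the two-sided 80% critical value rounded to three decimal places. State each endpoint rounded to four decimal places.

(0.4681, 0.6360)

p̂ = 31/56 = 0.55357; z = 1.282, so z² = 1.643524.
1 + z²/n = 1.029349.
Adjusted center: (0.55357 + z²/(2n))/1.029349 = 0.55204.
Radicand: p̂(1−p̂)/n + z²/(4n²) = 0.004413038 + 0.000131021 = 0.004544059.
Half-width = 1.282·√0.004544059/1.029349 = 0.08396.
Interval: 0.55204 ± 0.08396 → (0.4681, 0.6360).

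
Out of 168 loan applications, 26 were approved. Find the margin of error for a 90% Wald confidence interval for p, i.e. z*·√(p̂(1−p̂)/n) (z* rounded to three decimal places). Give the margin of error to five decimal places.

Sample proportion p̂ = 26/168 = 0.15476.
Standard error of p̂: √(0.130811/168) = √0.000778635 = 0.027904.
z* = 1.645 at the 90% level.
ME = 1.645·0.027904 = 0.04590.

ME = 0.04590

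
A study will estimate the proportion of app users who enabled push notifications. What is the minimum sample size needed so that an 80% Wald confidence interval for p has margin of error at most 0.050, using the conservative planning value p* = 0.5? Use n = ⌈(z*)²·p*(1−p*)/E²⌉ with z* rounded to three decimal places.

For 80% confidence, z* = 1.282.
p*(1−p*) = 0.2500.
(z*)²·p*(1−p*)/E² = 1.643524·0.2500/0.002500 = 164.352.
⌈164.352⌉ = 165.

n = 165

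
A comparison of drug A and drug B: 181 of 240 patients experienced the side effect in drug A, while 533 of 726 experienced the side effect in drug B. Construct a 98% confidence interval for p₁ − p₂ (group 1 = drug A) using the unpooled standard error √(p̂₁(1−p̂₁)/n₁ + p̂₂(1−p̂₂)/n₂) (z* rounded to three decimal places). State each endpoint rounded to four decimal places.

p̂₁ = 181/240 = 0.75417, p̂₂ = 533/726 = 0.73416; p̂₁ − p̂₂ = 0.02001.
Unpooled SE = √(p̂₁(1−p̂₁)/n₁ + p̂₂(1−p̂₂)/n₂) = √(0.000772497 + 0.000268828) = 0.032270.
The 98% critical value is z* = 2.326. Margin of error = 0.07506.
Interval: 0.02001 ± 0.07506 → (-0.0551, 0.0951).

(-0.0551, 0.0951)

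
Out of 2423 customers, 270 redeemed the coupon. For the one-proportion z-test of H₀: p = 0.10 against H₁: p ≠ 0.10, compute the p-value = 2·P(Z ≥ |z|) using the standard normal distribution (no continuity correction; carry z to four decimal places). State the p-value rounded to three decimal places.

Sample proportion p̂ = 270/2423 = 0.11143.
SE₀ = √(0.10·0.90/2423) = 0.006095.
z = (p̂ − p₀)/SE = (270/2423 − 0.10)/0.006095 ≈ 1.8758.
p-value = 2·P(Z ≥ |z|) with z = 1.8758 → 0.061.

p-value = 0.061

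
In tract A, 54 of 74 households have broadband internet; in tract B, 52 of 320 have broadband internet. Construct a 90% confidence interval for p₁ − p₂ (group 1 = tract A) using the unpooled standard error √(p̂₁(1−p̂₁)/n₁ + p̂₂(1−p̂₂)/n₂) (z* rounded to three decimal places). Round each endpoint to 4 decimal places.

(0.4758, 0.6587)

p̂₁ = 0.72973, p̂₂ = 0.16250, so the observed difference is 0.56723.
Unpooled SE = √(p̂₁(1−p̂₁)/n₁ + p̂₂(1−p̂₂)/n₂) = √(0.002665193 + 0.000425293) = 0.055592.
For 90% confidence, z* = 1.645. Margin = 1.645·0.055592 = 0.09145.
So the interval runs from 0.4758 to 0.6587.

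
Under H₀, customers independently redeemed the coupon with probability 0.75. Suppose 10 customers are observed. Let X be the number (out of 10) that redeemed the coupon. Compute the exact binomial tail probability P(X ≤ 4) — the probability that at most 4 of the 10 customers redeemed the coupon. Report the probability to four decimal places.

P = 0.0197

X is binomial with n = 10 and p = 0.75.
P(X ≤ 4) = Σ_{j=0}^{4} C(10,j)·0.75^j·0.25^{10−j}.
= 0.000001 + 0.000029 + 0.000386 + 0.003090 + 0.016222 = 0.0197.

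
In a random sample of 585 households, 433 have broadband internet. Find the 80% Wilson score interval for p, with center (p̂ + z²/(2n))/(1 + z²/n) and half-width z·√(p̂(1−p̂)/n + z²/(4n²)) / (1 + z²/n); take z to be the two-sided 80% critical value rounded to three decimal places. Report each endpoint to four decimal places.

(0.7163, 0.7627)

p̂ = 433/585 = 0.74017; z = 1.282, so z² = 1.643524.
1 + z²/n = 1.002809.
Center = (0.74017 + 0.001405)/1.002809 = 0.73950.
Radicand: p̂(1−p̂)/n + z²/(4n²) = 0.000328749 + 0.000001201 = 0.000329950.
Half-width = 1.282·√0.000329950/1.002809 = 0.02322.
So the interval runs from 0.7163 to 0.7627.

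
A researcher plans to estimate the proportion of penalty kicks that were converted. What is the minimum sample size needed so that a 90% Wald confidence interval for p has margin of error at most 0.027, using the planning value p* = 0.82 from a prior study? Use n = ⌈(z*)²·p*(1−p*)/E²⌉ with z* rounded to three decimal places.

n = 548

z* = 1.645 at the 90% level.
p*(1−p*) = 0.1476.
(z*)²·p*(1−p*)/E² = 2.706025·0.1476/0.000729 = 547.887.
⌈547.887⌉ = 548.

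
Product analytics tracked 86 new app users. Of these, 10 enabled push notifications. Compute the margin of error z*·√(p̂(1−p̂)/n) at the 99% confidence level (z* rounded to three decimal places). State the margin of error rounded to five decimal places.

p̂ = 10/86 = 0.11628.
SE = √(p̂(1−p̂)/n) = √(0.102758/86) = 0.034567.
The 99% critical value is z* = 2.576.
So ME = 0.08904.

ME = 0.08904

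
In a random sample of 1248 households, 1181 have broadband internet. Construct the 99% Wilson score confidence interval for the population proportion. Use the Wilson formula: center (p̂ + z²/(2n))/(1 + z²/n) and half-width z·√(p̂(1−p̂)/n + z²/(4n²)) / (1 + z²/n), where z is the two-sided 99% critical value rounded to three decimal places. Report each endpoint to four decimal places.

(0.9274, 0.9605)

p̂ = 1181/1248 = 0.94631; z = 2.576, so z² = 6.635776.
1 + z²/n = 1.005317.
Center = (0.94631 + 0.002659)/1.005317 = 0.94395.
Radicand: p̂(1−p̂)/n + z²/(4n²) = 0.000040708 + 0.000001065 = 0.000041773.
Half-width = z·√(radicand)/denom = 2.576·0.006463/1.005317 = 0.01656.
So the interval runs from 0.9274 to 0.9605.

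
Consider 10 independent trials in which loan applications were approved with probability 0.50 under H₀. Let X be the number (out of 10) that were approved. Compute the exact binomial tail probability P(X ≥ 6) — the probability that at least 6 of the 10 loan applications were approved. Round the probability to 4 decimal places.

P = 0.3770

X is binomial with n = 10 and p = 0.50.
P(X ≥ 6) = Σ_{j=6}^{10} C(10,j)·0.50^j·0.50^{10−j}.
= 0.205078 + 0.117188 + 0.043945 + 0.009766 + 0.000977 = 0.3770.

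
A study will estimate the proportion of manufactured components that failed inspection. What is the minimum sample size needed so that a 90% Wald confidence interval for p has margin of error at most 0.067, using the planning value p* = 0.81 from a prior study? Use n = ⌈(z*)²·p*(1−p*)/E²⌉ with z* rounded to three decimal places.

n = 93

For 90% confidence, z* = 1.645.
p*(1−p*) = 0.81·0.19 = 0.1539.
Required n before rounding: 2.706025 × 0.1539 / 0.067² = 92.773.
Rounding up, n = 93.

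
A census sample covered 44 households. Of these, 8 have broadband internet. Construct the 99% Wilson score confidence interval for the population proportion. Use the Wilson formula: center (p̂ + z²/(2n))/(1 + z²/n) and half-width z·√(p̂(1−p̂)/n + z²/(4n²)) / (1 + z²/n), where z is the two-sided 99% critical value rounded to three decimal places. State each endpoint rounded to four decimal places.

p̂ = 8/44 = 0.18182; z = 2.576, so z² = 6.635776.
1 + z²/n = 1.150813.
Center = (0.18182 + 0.075407)/1.150813 = 0.22352.
Radicand: p̂(1−p̂)/n + z²/(4n²) = 0.003380917 + 0.000856893 = 0.004237810.
Half-width = 2.576·√0.004237810/1.150813 = 0.14572.
So the interval runs from 0.0778 to 0.3692.

(0.0778, 0.3692)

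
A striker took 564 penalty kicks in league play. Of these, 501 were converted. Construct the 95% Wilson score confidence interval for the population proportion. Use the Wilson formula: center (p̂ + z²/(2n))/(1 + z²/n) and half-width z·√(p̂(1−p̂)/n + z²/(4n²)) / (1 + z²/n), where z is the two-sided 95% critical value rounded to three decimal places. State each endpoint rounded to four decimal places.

(0.8596, 0.9117)

p̂ = 501/564 = 0.88830; z = 1.960, so z² = 3.841600.
Denominator 1 + z²/n = 1 + 3.841600/564 = 1.006811.
Adjusted center: (0.88830 + z²/(2n))/1.006811 = 0.88567.
Radicand: p̂(1−p̂)/n + z²/(4n²) = 0.000175930 + 0.000003019 = 0.000178949.
Half-width = 1.960·√0.000178949/1.006811 = 0.02604.
CI: 0.88567 ± 0.02604 = (0.8596, 0.9117).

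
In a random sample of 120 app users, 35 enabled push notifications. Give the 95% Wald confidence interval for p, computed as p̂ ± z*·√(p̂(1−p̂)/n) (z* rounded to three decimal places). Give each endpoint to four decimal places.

Sample proportion p̂ = 35/120 = 0.29167.
SE = √(p̂(1−p̂)/n) = √(0.206597/120) = 0.041493.
The 95% critical value is z* = 1.960.
Margin of error: 1.960 × 0.041493 = 0.08133.
CI: 0.29167 ± 0.08133 = (0.2103, 0.3730).

(0.2103, 0.3730)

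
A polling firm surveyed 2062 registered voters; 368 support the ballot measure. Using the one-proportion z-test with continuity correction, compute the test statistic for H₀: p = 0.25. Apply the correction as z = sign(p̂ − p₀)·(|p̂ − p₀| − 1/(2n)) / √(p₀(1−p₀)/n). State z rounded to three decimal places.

z = -7.476

With x = 368 successes in n = 2062, p̂ = 0.17847. p̂ − p₀ = -0.071532.
1/(2n) = 0.000242.
Corrected numerator: |-0.071532| − 0.000242 = 0.071290.
SE₀ = √(0.25·0.75/2062) = 0.009536.
z = −0.071290/0.009536 = -7.476.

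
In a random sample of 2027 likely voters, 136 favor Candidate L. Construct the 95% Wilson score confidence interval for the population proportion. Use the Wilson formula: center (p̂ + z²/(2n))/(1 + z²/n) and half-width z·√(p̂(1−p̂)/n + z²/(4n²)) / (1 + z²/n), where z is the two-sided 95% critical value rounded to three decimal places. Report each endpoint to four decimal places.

p̂ = 136/2027 = 0.06709; z = 1.960, so z² = 3.841600.
Denominator 1 + z²/n = 1 + 3.841600/2027 = 1.001895.
Adjusted center: (0.06709 + z²/(2n))/1.001895 = 0.06791.
Radicand: p̂(1−p̂)/n + z²/(4n²) = 0.000030879 + 0.000000234 = 0.000031113.
Half-width = 1.960·√0.000031113/1.001895 = 0.01091.
Interval: 0.06791 ± 0.01091 → (0.0570, 0.0788).

(0.0570, 0.0788)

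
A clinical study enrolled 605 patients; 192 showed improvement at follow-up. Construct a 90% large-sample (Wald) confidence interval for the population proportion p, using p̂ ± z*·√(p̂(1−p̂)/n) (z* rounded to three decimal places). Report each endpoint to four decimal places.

(0.2862, 0.3485)

With x = 192 successes in n = 605, p̂ = 0.31736.
Standard error of p̂: √(0.216641/605) = √0.000358084 = 0.018923.
The 90% critical value is z* = 1.645.
Margin of error: 1.645 × 0.018923 = 0.03113.
CI: 0.31736 ± 0.03113 = (0.2862, 0.3485).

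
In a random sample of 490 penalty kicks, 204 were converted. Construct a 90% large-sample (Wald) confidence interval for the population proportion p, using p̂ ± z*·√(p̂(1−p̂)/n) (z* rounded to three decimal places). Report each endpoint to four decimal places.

(0.3797, 0.4530)

p̂ = 204/490 = 0.41633.
SE(p̂) = √(0.41633·0.58367/490) = 0.022269.
z* = 1.645 at the 90% level.
Margin = 1.645·0.022269 = 0.03663.
Interval: 0.41633 ± 0.03663 → (0.3797, 0.4530).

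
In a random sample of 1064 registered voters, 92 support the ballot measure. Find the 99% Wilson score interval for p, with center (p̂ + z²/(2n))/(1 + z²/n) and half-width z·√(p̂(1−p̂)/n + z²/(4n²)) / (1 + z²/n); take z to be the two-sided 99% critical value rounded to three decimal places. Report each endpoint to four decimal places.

(0.0668, 0.1113)

Here p̂ = 92/1064 = 0.08647 and z = 2.576 (z² = 6.635776).
Denominator 1 + z²/n = 1 + 6.635776/1064 = 1.006237.
Adjusted center: (0.08647 + z²/(2n))/1.006237 = 0.08903.
Radicand: p̂(1−p̂)/n + z²/(4n²) = 0.000074239 + 0.000001465 = 0.000075704.
Half-width = 2.576·√0.000075704/1.006237 = 0.02227.
Interval: 0.08903 ± 0.02227 → (0.0668, 0.1113).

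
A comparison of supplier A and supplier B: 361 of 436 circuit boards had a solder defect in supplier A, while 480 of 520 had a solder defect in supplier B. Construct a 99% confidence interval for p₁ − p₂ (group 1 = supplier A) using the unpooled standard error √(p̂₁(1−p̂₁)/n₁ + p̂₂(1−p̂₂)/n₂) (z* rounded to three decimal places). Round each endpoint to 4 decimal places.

p̂₁ = 0.82798, p̂₂ = 0.92308, so the observed difference is -0.09510.
SE = √(0.000326670 + 0.000136550) = √0.000463220 = 0.021523.
The 99% critical value is z* = 2.576. Margin of error = 0.05544.
So the interval runs from -0.1505 to -0.0397.

(-0.1505, -0.0397)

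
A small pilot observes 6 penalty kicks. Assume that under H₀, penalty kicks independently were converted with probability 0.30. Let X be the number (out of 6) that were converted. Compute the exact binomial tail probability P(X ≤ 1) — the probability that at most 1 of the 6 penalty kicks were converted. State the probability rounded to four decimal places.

P = 0.4202

X is binomial with n = 6 and p = 0.30.
P(X ≤ 1) = C(6,0)·0.30^0·0.70^6 + C(6,1)·0.30^1·0.70^5.
= 0.117649 + 0.302526 = 0.4202.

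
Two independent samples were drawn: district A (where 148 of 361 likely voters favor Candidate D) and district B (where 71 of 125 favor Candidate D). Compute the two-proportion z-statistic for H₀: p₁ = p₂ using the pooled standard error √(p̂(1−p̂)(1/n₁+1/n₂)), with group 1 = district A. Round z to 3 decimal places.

Sample proportions: p̂₁ = 148/361 = 0.40997 and p̂₂ = 71/125 = 0.56800.
Pooling: p̂ = 219/486 = 0.45062.
Pooled SE = √[0.2475613·0.01077008] ≈ 0.051636.
z = (p̂₁ − p̂₂)/SE = (0.40997 − 0.56800)/0.051636 = -0.15803/0.051636 = -3.060.

z = -3.060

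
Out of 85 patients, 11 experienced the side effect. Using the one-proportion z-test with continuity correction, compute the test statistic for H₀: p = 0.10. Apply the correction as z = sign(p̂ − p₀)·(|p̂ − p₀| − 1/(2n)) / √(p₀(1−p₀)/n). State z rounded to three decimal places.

z = 0.723

With x = 11 successes in n = 85, p̂ = 0.12941. p̂ − p₀ = 0.029412.
1/(2n) = 0.005882.
Corrected numerator: |0.029412| − 0.005882 = 0.023530.
Under H₀, SE = √(p₀(1−p₀)/n) = √(0.10·0.90/85) = √0.001058824 = 0.032540.
z = +0.023530/0.032540 = 0.723.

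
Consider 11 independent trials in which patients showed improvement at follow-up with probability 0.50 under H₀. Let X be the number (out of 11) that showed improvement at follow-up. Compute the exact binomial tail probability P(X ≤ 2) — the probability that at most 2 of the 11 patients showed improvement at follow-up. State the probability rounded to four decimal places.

P = 0.0327

X ~ Binomial(n=11, p=0.50).
P(X ≤ 2) = C(11,0)·0.50^0·0.50^11 + C(11,1)·0.50^1·0.50^10 + C(11,2)·0.50^2·0.50^9.
= 0.000488 + 0.005371 + 0.026855 = 0.0327.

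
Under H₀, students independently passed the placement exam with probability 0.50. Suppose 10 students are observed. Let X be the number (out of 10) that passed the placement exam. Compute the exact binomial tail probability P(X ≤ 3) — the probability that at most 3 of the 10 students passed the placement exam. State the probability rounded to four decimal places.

P = 0.1719

X ~ Binomial(n=10, p=0.50).
P(X ≤ 3) = C(10,0)·0.50^0·0.50^10 + C(10,1)·0.50^1·0.50^9 + C(10,2)·0.50^2·0.50^8 + C(10,3)·0.50^3·0.50^7.
= 0.000977 + 0.009766 + 0.043945 + 0.117188 = 0.1719.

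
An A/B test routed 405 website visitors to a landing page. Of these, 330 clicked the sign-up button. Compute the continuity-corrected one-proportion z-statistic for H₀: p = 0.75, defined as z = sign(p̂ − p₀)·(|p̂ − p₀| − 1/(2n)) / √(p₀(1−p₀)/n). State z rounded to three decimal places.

With x = 330 successes in n = 405, p̂ = 0.81481. p̂ − p₀ = 0.064815.
1/(2n) = 0.001235.
Corrected numerator: |0.064815| − 0.001235 = 0.063580.
SE₀ = √(0.75·0.25/405) = 0.021517.
z = (+)0.063580/0.021517 = 2.955.

z = 2.955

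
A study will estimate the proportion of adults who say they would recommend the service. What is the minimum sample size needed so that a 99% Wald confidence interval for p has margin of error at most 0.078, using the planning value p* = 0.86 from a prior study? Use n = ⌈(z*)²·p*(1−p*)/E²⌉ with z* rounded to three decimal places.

n = 132

z* = 2.576 at the 99% level.
p*(1−p*) = 0.1204.
(z*)²·p*(1−p*)/E² = 6.635776·0.1204/0.006084 = 131.319.
Rounding up, n = 132.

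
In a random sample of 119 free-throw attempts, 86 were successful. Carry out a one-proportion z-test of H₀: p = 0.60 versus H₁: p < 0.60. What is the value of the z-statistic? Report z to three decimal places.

The sample proportion is 86/119 = 0.72269.
SE₀ = √(0.60·0.40/119) = 0.044909.
Test statistic: z = 0.12269/0.044909 = 2.732.

z = 2.732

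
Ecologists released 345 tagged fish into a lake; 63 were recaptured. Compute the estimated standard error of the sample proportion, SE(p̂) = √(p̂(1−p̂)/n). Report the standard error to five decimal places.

With x = 63 successes in n = 345, p̂ = 0.18261.
p̂(1−p̂) = 0.18261·0.81739 = 0.149264.
Dividing by n and taking the root: √0.000432649 = 0.02080.

SE = 0.02080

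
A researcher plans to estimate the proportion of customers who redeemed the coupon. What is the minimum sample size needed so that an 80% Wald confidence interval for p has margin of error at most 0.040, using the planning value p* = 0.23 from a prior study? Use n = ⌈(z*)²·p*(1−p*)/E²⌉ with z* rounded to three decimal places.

z* = 1.282 at the 80% level.
p*(1−p*) = 0.23·0.77 = 0.1771.
Required n before rounding: 1.643524 × 0.1771 / 0.040² = 181.918.
Rounding up, n = 182.

n = 182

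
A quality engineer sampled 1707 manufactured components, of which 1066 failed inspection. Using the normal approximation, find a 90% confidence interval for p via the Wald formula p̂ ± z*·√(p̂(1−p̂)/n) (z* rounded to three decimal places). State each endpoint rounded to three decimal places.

(0.605, 0.644)

p̂ = 1066/1707 = 0.62449.
SE(p̂) = √(0.62449·0.37551/1707) = 0.011721.
z* = 1.645 at the 90% level.
Margin of error: 1.645 × 0.011721 = 0.01928.
So the interval runs from 0.605 to 0.644.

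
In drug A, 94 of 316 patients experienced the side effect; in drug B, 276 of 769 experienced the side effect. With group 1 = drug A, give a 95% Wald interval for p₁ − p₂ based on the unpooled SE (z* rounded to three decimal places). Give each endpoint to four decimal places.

(-0.1222, -0.0007)

p̂₁ = 94/316 = 0.29747, p̂₂ = 276/769 = 0.35891; p̂₁ − p̂₂ = -0.06144.
SE = √(0.000661332 + 0.000299211) = √0.000960543 = 0.030993.
The 95% critical value is z* = 1.960. Margin = 1.960·0.030993 = 0.06075.
So the interval runs from -0.1222 to -0.0007.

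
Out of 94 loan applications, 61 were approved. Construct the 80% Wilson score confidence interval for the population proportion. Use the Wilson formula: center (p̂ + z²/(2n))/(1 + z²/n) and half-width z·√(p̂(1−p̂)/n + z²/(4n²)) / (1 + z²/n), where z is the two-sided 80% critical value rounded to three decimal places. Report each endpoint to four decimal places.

p̂ = 61/94 = 0.64894; z = 1.282, so z² = 1.643524.
Denominator 1 + z²/n = 1 + 1.643524/94 = 1.017484.
Adjusted center: (0.64894 + z²/(2n))/1.017484 = 0.64638.
Radicand: p̂(1−p̂)/n + z²/(4n²) = 0.002423596 + 0.000046501 = 0.002470097.
Half-width = 1.282·√0.002470097/1.017484 = 0.06262.
So the interval runs from 0.5838 to 0.7090.

(0.5838, 0.7090)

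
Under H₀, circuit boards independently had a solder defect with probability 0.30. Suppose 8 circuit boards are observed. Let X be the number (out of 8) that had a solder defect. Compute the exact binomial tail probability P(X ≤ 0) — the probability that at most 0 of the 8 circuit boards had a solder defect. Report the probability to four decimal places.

X ~ Binomial(n=8, p=0.30).
P(X ≤ 0) = C(8,0)·0.30^0·0.70^8.
= 0.057648 = 0.0576.

P = 0.0576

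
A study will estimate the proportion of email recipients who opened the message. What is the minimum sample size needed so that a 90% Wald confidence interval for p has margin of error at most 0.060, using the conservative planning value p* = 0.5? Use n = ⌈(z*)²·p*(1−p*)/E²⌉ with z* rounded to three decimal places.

The 90% critical value is z* = 1.645.
p*(1−p*) = 0.50·0.50 = 0.2500.
Required n before rounding: 2.706025 × 0.2500 / 0.060² = 187.918.
Rounding up, n = 188.

n = 188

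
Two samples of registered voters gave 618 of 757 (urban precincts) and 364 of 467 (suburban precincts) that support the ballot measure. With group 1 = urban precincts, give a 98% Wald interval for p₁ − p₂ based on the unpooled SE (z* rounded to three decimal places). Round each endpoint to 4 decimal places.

p̂₁ = 0.81638, p̂₂ = 0.77944, so the observed difference is 0.03694.
Unpooled SE = √(p̂₁(1−p̂₁)/n₁ + p̂₂(1−p̂₂)/n₂) = √(0.000198023 + 0.000368119) = 0.023794.
z* = 2.326 at the 98% level. Margin = 2.326·0.023794 = 0.05534.
CI: 0.03694 ± 0.05534 = (-0.0184, 0.0923).

(-0.0184, 0.0923)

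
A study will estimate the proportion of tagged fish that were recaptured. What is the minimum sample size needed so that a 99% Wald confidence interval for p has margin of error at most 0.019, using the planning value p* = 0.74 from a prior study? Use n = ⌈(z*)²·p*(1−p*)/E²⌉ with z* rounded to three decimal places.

For 99% confidence, z* = 2.576.
p*(1−p*) = 0.1924.
(z*)²·p*(1−p*)/E² = 6.635776·0.1924/0.000361 = 3536.630.
⌈3536.630⌉ = 3537.

n = 3537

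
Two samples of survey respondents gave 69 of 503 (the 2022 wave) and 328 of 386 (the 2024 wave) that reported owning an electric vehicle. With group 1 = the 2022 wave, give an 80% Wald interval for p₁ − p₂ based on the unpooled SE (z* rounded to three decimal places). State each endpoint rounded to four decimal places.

p̂₁ = 0.13718, p̂₂ = 0.84974, so the observed difference is -0.71256.
Unpooled SE = √(p̂₁(1−p̂₁)/n₁ + p̂₂(1−p̂₂)/n₂) = √(0.000235307 + 0.000330781) = 0.023793.
z* = 1.282 at the 80% level. Margin = 1.282·0.023793 = 0.03050.
So the interval runs from -0.7431 to -0.6821.

(-0.7431, -0.6821)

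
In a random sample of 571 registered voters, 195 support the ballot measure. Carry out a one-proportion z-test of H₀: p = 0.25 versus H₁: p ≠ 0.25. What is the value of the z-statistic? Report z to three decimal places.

z = 5.050

p̂ = 195/571 = 0.34151.
Null standard error: √(0.25·0.75/571) = √0.000328371 = 0.018121.
z = (0.34151 − 0.25)/0.018121 = 0.09151/0.018121 = 5.050.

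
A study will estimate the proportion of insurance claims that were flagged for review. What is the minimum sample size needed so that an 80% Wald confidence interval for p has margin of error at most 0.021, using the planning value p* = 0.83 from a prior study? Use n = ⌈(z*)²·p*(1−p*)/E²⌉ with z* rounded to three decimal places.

n = 526

z* = 1.282 at the 80% level.
p*(1−p*) = 0.83·0.17 = 0.1411.
(z*)²·p*(1−p*)/E² = 1.643524·0.1411/0.000441 = 525.853.
⌈525.853⌉ = 526.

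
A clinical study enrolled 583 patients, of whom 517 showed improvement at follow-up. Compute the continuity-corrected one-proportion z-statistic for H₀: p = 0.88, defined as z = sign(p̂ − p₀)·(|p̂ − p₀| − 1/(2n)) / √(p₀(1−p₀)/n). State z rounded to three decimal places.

The sample proportion is 517/583 = 0.88679. p̂ − p₀ = 0.006792.
1/(2n) = 0.000858.
Corrected numerator: |0.006792| − 0.000858 = 0.005934.
SE₀ = √(0.88·0.12/583) = 0.013459.
z = +0.005934/0.013459 = 0.441.

z = 0.441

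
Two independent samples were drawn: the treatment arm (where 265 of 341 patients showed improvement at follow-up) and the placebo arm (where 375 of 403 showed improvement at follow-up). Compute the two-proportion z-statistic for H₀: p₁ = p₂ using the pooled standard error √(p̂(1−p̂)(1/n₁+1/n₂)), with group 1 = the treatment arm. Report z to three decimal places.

p̂₁ = 265/341 = 0.77713, p̂₂ = 375/403 = 0.93052.
Pooling: p̂ = 640/744 = 0.86022.
SE = √[p̂(1−p̂)(1/n₁+1/n₂)] = √[0.86022·0.13978·(1/341+1/403)] ≈ 0.025515.
z = -0.15339/0.025515 = -6.012.

z = -6.012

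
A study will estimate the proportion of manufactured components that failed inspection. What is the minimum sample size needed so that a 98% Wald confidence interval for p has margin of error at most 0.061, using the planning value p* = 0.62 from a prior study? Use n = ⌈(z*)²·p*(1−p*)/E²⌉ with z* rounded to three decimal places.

n = 343

For 98% confidence, z* = 2.326.
p*(1−p*) = 0.2356.
(z*)²·p*(1−p*)/E² = 5.410276·0.2356/0.003721 = 342.559.
⌈342.559⌉ = 343.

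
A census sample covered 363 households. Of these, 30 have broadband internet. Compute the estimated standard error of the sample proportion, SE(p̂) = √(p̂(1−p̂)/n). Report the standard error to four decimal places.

SE = 0.0145

p̂ = 30/363 = 0.08264.
p̂(1−p̂) = 0.075811.
SE = √(0.075811/363) = √0.000208846 = 0.0145.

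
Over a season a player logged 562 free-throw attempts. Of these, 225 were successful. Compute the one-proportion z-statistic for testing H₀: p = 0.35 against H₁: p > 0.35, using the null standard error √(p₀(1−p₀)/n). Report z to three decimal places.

Sample proportion p̂ = 225/562 = 0.40036.
Under H₀, SE = √(p₀(1−p₀)/n) = √(0.35·0.65/562) = √0.000404804 = 0.020120.
Test statistic: z = 0.05036/0.020120 = 2.503.

z = 2.503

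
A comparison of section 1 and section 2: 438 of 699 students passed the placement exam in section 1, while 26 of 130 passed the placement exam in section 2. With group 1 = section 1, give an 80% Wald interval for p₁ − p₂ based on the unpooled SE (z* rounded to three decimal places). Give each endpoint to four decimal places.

(0.3759, 0.4773)

p̂₁ = 438/699 = 0.62661, p̂₂ = 26/130 = 0.20000; p̂₁ − p̂₂ = 0.42661.
SE = √(0.000334721 + 0.001230769) = √0.001565490 = 0.039566.
The 80% critical value is z* = 1.282. Margin of error = 0.05072.
Interval: 0.42661 ± 0.05072 → (0.3759, 0.4773).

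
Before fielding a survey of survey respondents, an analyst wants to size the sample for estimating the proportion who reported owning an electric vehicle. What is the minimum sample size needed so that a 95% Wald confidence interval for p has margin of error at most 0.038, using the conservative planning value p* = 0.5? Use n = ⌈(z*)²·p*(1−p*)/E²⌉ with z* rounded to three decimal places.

The 95% critical value is z* = 1.960.
p*(1−p*) = 0.50·0.50 = 0.2500.
Required n before rounding: 3.841600 × 0.2500 / 0.038² = 665.097.
Rounding up, n = 666.

n = 666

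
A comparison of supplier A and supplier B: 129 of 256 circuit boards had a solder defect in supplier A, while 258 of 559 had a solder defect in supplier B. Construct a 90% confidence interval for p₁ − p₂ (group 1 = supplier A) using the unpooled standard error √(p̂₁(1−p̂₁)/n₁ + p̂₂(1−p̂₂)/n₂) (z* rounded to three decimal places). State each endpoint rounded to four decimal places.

(-0.0196, 0.1044)

p̂₁ = 0.50391, p̂₂ = 0.46154, so the observed difference is 0.04237.
Unpooled SE = √(p̂₁(1−p̂₁)/n₁ + p̂₂(1−p̂₂)/n₂) = √(0.000976503 + 0.000444581) = 0.037697.
z* = 1.645 at the 90% level. Margin of error = 0.06201.
Interval: 0.04237 ± 0.06201 → (-0.0196, 0.1044).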